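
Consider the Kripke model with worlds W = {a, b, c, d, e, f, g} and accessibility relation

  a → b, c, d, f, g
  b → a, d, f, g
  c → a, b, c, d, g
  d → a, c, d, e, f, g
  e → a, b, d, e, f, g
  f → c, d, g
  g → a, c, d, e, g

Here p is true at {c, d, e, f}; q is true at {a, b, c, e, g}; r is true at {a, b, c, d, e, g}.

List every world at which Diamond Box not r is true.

∅

a: successors {b, c, d, f, g}; Box not r there: b:F, c:F, d:F, f:F, g:F. ✗
b: successors {a, d, f, g}; Box not r there: a:F, d:F, f:F, g:F. ✗
c: successors {a, b, c, d, g}; Box not r there: a:F, b:F, c:F, d:F, g:F. ✗
d: successors {a, c, d, e, f, g}; Box not r there: a:F, c:F, d:F, e:F, f:F, g:F. ✗
e: successors {a, b, d, e, f, g}; Box not r there: a:F, b:F, d:F, e:F, f:F, g:F. ✗
f: successors {c, d, g}; Box not r there: c:F, d:F, g:F. ✗
g: successors {a, c, d, e, g}; Box not r there: a:F, c:F, d:F, e:F, g:F. ✗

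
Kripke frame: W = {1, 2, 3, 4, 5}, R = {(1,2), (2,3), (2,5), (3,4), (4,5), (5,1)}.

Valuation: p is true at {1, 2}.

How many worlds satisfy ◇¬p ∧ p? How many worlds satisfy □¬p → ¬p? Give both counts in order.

For ◇¬p ∧ p:
1: ◇¬p is F, p is T. ✗
2: ◇¬p is T, p is T. ✓
3: ◇¬p is T, p is F. ✗
4: ◇¬p is T, p is F. ✗
5: ◇¬p is F, p is F. ✗
— 1 world.
For □¬p → ¬p:
1: □¬p is F, ¬p is F. ✓
2: □¬p is T, ¬p is F. ✗
3: □¬p is T, ¬p is T. ✓
4: □¬p is T, ¬p is T. ✓
5: □¬p is F, ¬p is T. ✓
— 4 worlds.

1 and 4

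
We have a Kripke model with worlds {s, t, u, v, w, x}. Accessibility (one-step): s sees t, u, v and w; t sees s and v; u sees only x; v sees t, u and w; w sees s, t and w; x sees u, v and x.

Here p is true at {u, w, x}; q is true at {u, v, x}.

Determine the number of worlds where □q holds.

2

s: successors {t, u, v, w}; q there: t:F, u:T, v:T, w:F. ✗
t: successors {s, v}; q there: s:F, v:T. ✗
u: successors {x}; q there: x:T. ✓
v: successors {t, u, w}; q there: t:F, u:T, w:F. ✗
w: successors {s, t, w}; q there: s:F, t:F, w:F. ✗
x: successors {u, v, x}; q there: u:T, v:T, x:T. ✓
Satisfying worlds: {u, x}.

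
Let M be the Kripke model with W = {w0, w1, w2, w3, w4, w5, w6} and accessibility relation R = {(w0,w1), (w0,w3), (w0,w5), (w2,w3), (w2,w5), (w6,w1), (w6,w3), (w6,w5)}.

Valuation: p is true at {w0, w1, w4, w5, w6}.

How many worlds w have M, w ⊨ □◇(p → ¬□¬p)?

w0: successors {w1, w3, w5}; ◇(p → ¬□¬p) there: w1:F, w3:F, w5:F. ✗
w1: no successors, so □◇(p → ¬□¬p) holds vacuously. ✓
w2: successors {w3, w5}; ◇(p → ¬□¬p) there: w3:F, w5:F. ✗
w3: no successors, so □◇(p → ¬□¬p) holds vacuously. ✓
w4: no successors, so □◇(p → ¬□¬p) holds vacuously. ✓
w5: no successors, so □◇(p → ¬□¬p) holds vacuously. ✓
w6: successors {w1, w3, w5}; ◇(p → ¬□¬p) there: w1:F, w3:F, w5:F. ✗
Satisfying worlds: {w1, w3, w4, w5}.

4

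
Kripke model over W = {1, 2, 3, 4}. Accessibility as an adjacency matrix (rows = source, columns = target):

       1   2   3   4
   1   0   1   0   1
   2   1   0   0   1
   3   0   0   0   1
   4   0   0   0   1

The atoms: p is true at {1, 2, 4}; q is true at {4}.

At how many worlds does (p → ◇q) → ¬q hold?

1: p → ◇q is T, ¬q is T. ✓
2: p → ◇q is T, ¬q is T. ✓
3: p → ◇q is T, ¬q is T. ✓
4: p → ◇q is T, ¬q is F. ✗
Satisfying worlds: {1, 2, 3}.

3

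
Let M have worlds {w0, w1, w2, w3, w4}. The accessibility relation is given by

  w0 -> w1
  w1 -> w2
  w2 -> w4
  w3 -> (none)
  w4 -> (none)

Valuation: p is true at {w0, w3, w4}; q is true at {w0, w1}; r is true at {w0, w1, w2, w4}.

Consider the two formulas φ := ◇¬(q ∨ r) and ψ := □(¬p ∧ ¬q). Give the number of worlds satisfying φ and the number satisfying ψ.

For ◇¬(q ∨ r):
w0: successors {w1}; ¬(q ∨ r) there: w1:F. ✗
w1: successors {w2}; ¬(q ∨ r) there: w2:F. ✗
w2: successors {w4}; ¬(q ∨ r) there: w4:F. ✗
w3: no successors, so ◇¬(q ∨ r) fails. ✗
w4: no successors, so ◇¬(q ∨ r) fails. ✗
— 0 worlds.
For □(¬p ∧ ¬q):
w0: successors {w1}; ¬p ∧ ¬q there: w1:F. ✗
w1: successors {w2}; ¬p ∧ ¬q there: w2:T. ✓
w2: successors {w4}; ¬p ∧ ¬q there: w4:F. ✗
w3: no successors, so □(¬p ∧ ¬q) holds vacuously. ✓
w4: no successors, so □(¬p ∧ ¬q) holds vacuously. ✓
— 3 worlds.

0 and 3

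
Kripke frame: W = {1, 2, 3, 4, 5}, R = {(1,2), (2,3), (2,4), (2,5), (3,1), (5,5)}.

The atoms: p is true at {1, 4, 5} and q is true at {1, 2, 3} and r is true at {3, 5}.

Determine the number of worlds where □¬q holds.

1: successors {2}; ¬q there: 2:F. ✗
2: successors {3, 4, 5}; ¬q there: 3:F, 4:T, 5:T. ✗
3: successors {1}; ¬q there: 1:F. ✗
4: no successors, so □¬q holds vacuously. ✓
5: successors {5}; ¬q there: 5:T. ✓
Satisfying worlds: {4, 5}.

2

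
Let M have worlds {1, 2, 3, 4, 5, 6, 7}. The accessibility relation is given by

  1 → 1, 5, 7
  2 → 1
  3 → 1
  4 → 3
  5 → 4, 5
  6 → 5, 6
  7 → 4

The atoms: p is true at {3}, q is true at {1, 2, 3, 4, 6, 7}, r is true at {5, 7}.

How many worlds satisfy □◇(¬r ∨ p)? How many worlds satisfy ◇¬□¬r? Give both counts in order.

7 and 5

For □◇(¬r ∨ p):
1: successors {1, 5, 7}; ◇(¬r ∨ p) there: 1:T, 5:T, 7:T. ✓
2: successors {1}; ◇(¬r ∨ p) there: 1:T. ✓
3: successors {1}; ◇(¬r ∨ p) there: 1:T. ✓
4: successors {3}; ◇(¬r ∨ p) there: 3:T. ✓
5: successors {4, 5}; ◇(¬r ∨ p) there: 4:T, 5:T. ✓
6: successors {5, 6}; ◇(¬r ∨ p) there: 5:T, 6:T. ✓
7: successors {4}; ◇(¬r ∨ p) there: 4:T. ✓
— 7 worlds.
For ◇¬□¬r:
1: successors {1, 5, 7}; ¬□¬r there: 1:T, 5:T, 7:F. ✓
2: successors {1}; ¬□¬r there: 1:T. ✓
3: successors {1}; ¬□¬r there: 1:T. ✓
4: successors {3}; ¬□¬r there: 3:F. ✗
5: successors {4, 5}; ¬□¬r there: 4:F, 5:T. ✓
6: successors {5, 6}; ¬□¬r there: 5:T, 6:T. ✓
7: successors {4}; ¬□¬r there: 4:F. ✗
— 5 worlds.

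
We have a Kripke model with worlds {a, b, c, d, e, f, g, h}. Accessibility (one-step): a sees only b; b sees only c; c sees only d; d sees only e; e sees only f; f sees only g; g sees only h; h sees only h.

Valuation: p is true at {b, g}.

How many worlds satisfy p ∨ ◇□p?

3

a: p is F, ◇□p is F. ✗
b: p is T, ◇□p is F. ✓
c: p is F, ◇□p is F. ✗
d: p is F, ◇□p is F. ✗
e: p is F, ◇□p is T. ✓
f: p is F, ◇□p is F. ✗
g: p is T, ◇□p is F. ✓
h: p is F, ◇□p is F. ✗
Satisfying worlds: {b, e, g}.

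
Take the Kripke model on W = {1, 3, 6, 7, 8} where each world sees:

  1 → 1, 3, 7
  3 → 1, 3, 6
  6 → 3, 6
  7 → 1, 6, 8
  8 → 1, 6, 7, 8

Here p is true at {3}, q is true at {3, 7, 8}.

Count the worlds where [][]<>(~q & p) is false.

1: successors {1, 3, 7}; []<>(~q & p) there: 1:F, 3:F, 7:F. ✗
3: successors {1, 3, 6}; []<>(~q & p) there: 1:F, 3:F, 6:F. ✗
6: successors {3, 6}; []<>(~q & p) there: 3:F, 6:F. ✗
7: successors {1, 6, 8}; []<>(~q & p) there: 1:F, 6:F, 8:F. ✗
8: successors {1, 6, 7, 8}; []<>(~q & p) there: 1:F, 6:F, 7:F, 8:F. ✗
Satisfying worlds: ∅.
So [][]<>(~q & p) fails at the other 5 worlds.

5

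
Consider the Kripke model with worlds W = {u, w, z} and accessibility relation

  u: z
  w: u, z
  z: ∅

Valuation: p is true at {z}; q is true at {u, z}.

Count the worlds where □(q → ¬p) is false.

u: successors {z}; q → ¬p there: z:F. ✗
w: successors {u, z}; q → ¬p there: u:T, z:F. ✗
z: no successors, so □(q → ¬p) holds vacuously. ✓
Satisfying worlds: {z}.
So □(q → ¬p) fails at the other 2 worlds.

2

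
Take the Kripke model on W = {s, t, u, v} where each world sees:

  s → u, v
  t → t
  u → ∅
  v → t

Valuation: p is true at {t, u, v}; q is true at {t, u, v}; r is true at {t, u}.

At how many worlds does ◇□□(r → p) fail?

s: successors {u, v}; □□(r → p) there: u:T, v:T. ✓
t: successors {t}; □□(r → p) there: t:T. ✓
u: no successors, so ◇□□(r → p) fails. ✗
v: successors {t}; □□(r → p) there: t:T. ✓
Satisfying worlds: {s, t, v}.
So ◇□□(r → p) fails at the other 1 world.

1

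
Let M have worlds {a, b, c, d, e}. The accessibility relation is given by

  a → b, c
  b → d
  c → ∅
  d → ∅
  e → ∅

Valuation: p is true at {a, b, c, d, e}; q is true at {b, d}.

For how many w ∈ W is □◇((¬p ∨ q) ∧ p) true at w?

a: successors {b, c}; ◇((¬p ∨ q) ∧ p) there: b:T, c:F. ✗
b: successors {d}; ◇((¬p ∨ q) ∧ p) there: d:F. ✗
c: no successors, so □◇((¬p ∨ q) ∧ p) holds vacuously. ✓
d: no successors, so □◇((¬p ∨ q) ∧ p) holds vacuously. ✓
e: no successors, so □◇((¬p ∨ q) ∧ p) holds vacuously. ✓
Satisfying worlds: {c, d, e}.

3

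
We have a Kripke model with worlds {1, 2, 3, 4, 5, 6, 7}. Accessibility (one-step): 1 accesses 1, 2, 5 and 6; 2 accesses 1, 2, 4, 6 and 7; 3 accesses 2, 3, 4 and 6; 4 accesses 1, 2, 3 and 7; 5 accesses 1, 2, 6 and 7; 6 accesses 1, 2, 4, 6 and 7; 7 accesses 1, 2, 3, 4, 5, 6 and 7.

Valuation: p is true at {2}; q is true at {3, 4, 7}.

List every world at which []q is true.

1: successors {1, 2, 5, 6}; q there: 1:F, 2:F, 5:F, 6:F. ✗
2: successors {1, 2, 4, 6, 7}; q there: 1:F, 2:F, 4:T, 6:F, 7:T. ✗
3: successors {2, 3, 4, 6}; q there: 2:F, 3:T, 4:T, 6:F. ✗
4: successors {1, 2, 3, 7}; q there: 1:F, 2:F, 3:T, 7:T. ✗
5: successors {1, 2, 6, 7}; q there: 1:F, 2:F, 6:F, 7:T. ✗
6: successors {1, 2, 4, 6, 7}; q there: 1:F, 2:F, 4:T, 6:F, 7:T. ✗
7: successors {1, 2, 3, 4, 5, 6, 7}; q there: 1:F, 2:F, 3:T, 4:T, 5:F, 6:F, 7:T. ✗

∅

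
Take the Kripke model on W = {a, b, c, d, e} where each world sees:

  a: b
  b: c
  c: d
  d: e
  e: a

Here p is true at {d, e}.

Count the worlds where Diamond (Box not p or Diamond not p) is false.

2

a: successors {b}; Box not p or Diamond not p there: b:T. ✓
b: successors {c}; Box not p or Diamond not p there: c:F. ✗
c: successors {d}; Box not p or Diamond not p there: d:F. ✗
d: successors {e}; Box not p or Diamond not p there: e:T. ✓
e: successors {a}; Box not p or Diamond not p there: a:T. ✓
Satisfying worlds: {a, d, e}.
So Diamond (Box not p or Diamond not p) fails at the other 2 worlds.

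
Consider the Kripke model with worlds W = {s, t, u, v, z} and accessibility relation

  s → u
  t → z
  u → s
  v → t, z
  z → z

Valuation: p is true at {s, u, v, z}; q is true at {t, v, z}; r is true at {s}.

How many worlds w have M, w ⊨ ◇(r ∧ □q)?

s: successors {u}; r ∧ □q there: u:F. ✗
t: successors {z}; r ∧ □q there: z:F. ✗
u: successors {s}; r ∧ □q there: s:F. ✗
v: successors {t, z}; r ∧ □q there: t:F, z:F. ✗
z: successors {z}; r ∧ □q there: z:F. ✗
Satisfying worlds: ∅.

0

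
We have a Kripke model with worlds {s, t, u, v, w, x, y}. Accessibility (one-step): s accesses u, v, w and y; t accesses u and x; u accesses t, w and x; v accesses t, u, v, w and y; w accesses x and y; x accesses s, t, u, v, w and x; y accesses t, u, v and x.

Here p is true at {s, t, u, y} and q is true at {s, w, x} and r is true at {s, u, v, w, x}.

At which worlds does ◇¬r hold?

s: successors {u, v, w, y}; ¬r there: u:F, v:F, w:F, y:T. ✓
t: successors {u, x}; ¬r there: u:F, x:F. ✗
u: successors {t, w, x}; ¬r there: t:T, w:F, x:F. ✓
v: successors {t, u, v, w, y}; ¬r there: t:T, u:F, v:F, w:F, y:T. ✓
w: successors {x, y}; ¬r there: x:F, y:T. ✓
x: successors {s, t, u, v, w, x}; ¬r there: s:F, t:T, u:F, v:F, w:F, x:F. ✓
y: successors {t, u, v, x}; ¬r there: t:T, u:F, v:F, x:F. ✓

{s, u, v, w, x, y}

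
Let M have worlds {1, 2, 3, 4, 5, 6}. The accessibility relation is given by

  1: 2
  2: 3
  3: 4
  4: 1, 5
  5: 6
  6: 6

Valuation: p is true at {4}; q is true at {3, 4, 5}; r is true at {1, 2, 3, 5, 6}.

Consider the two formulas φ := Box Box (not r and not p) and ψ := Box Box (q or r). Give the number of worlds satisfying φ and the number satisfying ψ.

For Box Box (not r and not p):
1: successors {2}; Box (not r and not p) there: 2:F. ✗
2: successors {3}; Box (not r and not p) there: 3:F. ✗
3: successors {4}; Box (not r and not p) there: 4:F. ✗
4: successors {1, 5}; Box (not r and not p) there: 1:F, 5:F. ✗
5: successors {6}; Box (not r and not p) there: 6:F. ✗
6: successors {6}; Box (not r and not p) there: 6:F. ✗
— 0 worlds.
For Box Box (q or r):
1: successors {2}; Box (q or r) there: 2:T. ✓
2: successors {3}; Box (q or r) there: 3:T. ✓
3: successors {4}; Box (q or r) there: 4:T. ✓
4: successors {1, 5}; Box (q or r) there: 1:T, 5:T. ✓
5: successors {6}; Box (q or r) there: 6:T. ✓
6: successors {6}; Box (q or r) there: 6:T. ✓
— 6 worlds.

0 and 6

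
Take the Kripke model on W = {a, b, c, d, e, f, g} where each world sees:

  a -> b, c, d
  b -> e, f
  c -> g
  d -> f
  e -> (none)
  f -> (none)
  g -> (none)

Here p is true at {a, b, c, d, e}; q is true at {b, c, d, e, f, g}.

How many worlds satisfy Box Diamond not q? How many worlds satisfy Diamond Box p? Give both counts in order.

For Box Diamond not q:
a: successors {b, c, d}; Diamond not q there: b:F, c:F, d:F. ✗
b: successors {e, f}; Diamond not q there: e:F, f:F. ✗
c: successors {g}; Diamond not q there: g:F. ✗
d: successors {f}; Diamond not q there: f:F. ✗
e: no successors, so Box Diamond not q holds vacuously. ✓
f: no successors, so Box Diamond not q holds vacuously. ✓
g: no successors, so Box Diamond not q holds vacuously. ✓
— 3 worlds.
For Diamond Box p:
a: successors {b, c, d}; Box p there: b:F, c:F, d:F. ✗
b: successors {e, f}; Box p there: e:T, f:T. ✓
c: successors {g}; Box p there: g:T. ✓
d: successors {f}; Box p there: f:T. ✓
e: no successors, so Diamond Box p fails. ✗
f: no successors, so Diamond Box p fails. ✗
g: no successors, so Diamond Box p fails. ✗
— 3 worlds.

3 and 3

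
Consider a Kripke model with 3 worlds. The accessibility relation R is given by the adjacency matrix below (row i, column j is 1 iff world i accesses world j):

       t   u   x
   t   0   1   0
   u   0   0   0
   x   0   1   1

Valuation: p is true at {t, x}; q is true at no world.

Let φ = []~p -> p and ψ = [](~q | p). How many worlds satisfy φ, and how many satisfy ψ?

For []~p -> p:
t: []~p is T, p is T. ✓
u: []~p is T, p is F. ✗
x: []~p is F, p is T. ✓
— 2 worlds.
For [](~q | p):
t: successors {u}; ~q | p there: u:T. ✓
u: no successors, so [](~q | p) holds vacuously. ✓
x: successors {u, x}; ~q | p there: u:T, x:T. ✓
— 3 worlds.

2 and 3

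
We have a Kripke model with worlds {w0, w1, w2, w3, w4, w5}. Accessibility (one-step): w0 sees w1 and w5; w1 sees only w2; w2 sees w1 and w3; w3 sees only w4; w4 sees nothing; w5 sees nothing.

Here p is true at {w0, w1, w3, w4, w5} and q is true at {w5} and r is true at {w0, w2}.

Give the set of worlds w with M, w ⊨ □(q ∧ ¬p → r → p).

w0: successors {w1, w5}; q ∧ ¬p → r → p there: w1:T, w5:T. ✓
w1: successors {w2}; q ∧ ¬p → r → p there: w2:T. ✓
w2: successors {w1, w3}; q ∧ ¬p → r → p there: w1:T, w3:T. ✓
w3: successors {w4}; q ∧ ¬p → r → p there: w4:T. ✓
w4: no successors, so □(q ∧ ¬p → r → p) holds vacuously. ✓
w5: no successors, so □(q ∧ ¬p → r → p) holds vacuously. ✓

{w0, w1, w2, w3, w4, w5}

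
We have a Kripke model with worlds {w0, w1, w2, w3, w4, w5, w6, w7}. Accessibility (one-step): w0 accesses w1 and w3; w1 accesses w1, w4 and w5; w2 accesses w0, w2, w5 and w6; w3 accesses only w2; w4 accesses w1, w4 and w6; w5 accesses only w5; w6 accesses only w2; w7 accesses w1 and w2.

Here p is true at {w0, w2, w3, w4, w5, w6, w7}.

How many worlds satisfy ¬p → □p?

7

w0: ¬p is F, □p is F. ✓
w1: ¬p is T, □p is F. ✗
w2: ¬p is F, □p is T. ✓
w3: ¬p is F, □p is T. ✓
w4: ¬p is F, □p is F. ✓
w5: ¬p is F, □p is T. ✓
w6: ¬p is F, □p is T. ✓
w7: ¬p is F, □p is F. ✓
Satisfying worlds: {w0, w2, w3, w4, w5, w6, w7}.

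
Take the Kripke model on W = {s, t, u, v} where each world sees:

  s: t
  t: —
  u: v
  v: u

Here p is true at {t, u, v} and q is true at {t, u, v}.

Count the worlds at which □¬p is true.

s: successors {t}; ¬p there: t:F. ✗
t: no successors, so □¬p holds vacuously. ✓
u: successors {v}; ¬p there: v:F. ✗
v: successors {u}; ¬p there: u:F. ✗
Satisfying worlds: {t}.

1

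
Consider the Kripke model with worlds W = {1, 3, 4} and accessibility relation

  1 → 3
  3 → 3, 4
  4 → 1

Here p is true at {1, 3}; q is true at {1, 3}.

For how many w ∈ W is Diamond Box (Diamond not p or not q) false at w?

1: successors {3}; Box (Diamond not p or not q) there: 3:T. ✓
3: successors {3, 4}; Box (Diamond not p or not q) there: 3:T, 4:F. ✓
4: successors {1}; Box (Diamond not p or not q) there: 1:T. ✓
Satisfying worlds: {1, 3, 4}.
So Diamond Box (Diamond not p or not q) fails at the other 0 worlds.

0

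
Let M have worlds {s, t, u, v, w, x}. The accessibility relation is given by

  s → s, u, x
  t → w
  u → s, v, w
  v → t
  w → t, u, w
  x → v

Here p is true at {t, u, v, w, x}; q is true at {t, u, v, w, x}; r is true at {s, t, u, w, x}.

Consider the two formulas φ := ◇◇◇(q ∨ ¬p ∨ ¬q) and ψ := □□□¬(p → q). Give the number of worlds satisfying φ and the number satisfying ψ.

For ◇◇◇(q ∨ ¬p ∨ ¬q):
s: successors {s, u, x}; ◇◇(q ∨ ¬p ∨ ¬q) there: s:T, u:T, x:T. ✓
t: successors {w}; ◇◇(q ∨ ¬p ∨ ¬q) there: w:T. ✓
u: successors {s, v, w}; ◇◇(q ∨ ¬p ∨ ¬q) there: s:T, v:T, w:T. ✓
v: successors {t}; ◇◇(q ∨ ¬p ∨ ¬q) there: t:T. ✓
w: successors {t, u, w}; ◇◇(q ∨ ¬p ∨ ¬q) there: t:T, u:T, w:T. ✓
x: successors {v}; ◇◇(q ∨ ¬p ∨ ¬q) there: v:T. ✓
— 6 worlds.
For □□□¬(p → q):
s: successors {s, u, x}; □□¬(p → q) there: s:F, u:F, x:F. ✗
t: successors {w}; □□¬(p → q) there: w:F. ✗
u: successors {s, v, w}; □□¬(p → q) there: s:F, v:F, w:F. ✗
v: successors {t}; □□¬(p → q) there: t:F. ✗
w: successors {t, u, w}; □□¬(p → q) there: t:F, u:F, w:F. ✗
x: successors {v}; □□¬(p → q) there: v:F. ✗
— 0 worlds.

6 and 0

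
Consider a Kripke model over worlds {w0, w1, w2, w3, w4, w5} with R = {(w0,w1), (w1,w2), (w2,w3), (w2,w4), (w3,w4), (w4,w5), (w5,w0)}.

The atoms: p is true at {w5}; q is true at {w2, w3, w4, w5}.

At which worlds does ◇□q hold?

w0: successors {w1}; □q there: w1:T. ✓
w1: successors {w2}; □q there: w2:T. ✓
w2: successors {w3, w4}; □q there: w3:T, w4:T. ✓
w3: successors {w4}; □q there: w4:T. ✓
w4: successors {w5}; □q there: w5:F. ✗
w5: successors {w0}; □q there: w0:F. ✗

{w0, w1, w2, w3}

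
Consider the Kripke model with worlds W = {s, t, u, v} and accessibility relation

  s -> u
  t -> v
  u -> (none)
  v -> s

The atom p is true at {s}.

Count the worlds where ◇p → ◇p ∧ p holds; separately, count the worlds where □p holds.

3 and 2

For ◇p → ◇p ∧ p:
s: ◇p is F, ◇p ∧ p is F. ✓
t: ◇p is F, ◇p ∧ p is F. ✓
u: ◇p is F, ◇p ∧ p is F. ✓
v: ◇p is T, ◇p ∧ p is F. ✗
— 3 worlds.
For □p:
s: successors {u}; p there: u:F. ✗
t: successors {v}; p there: v:F. ✗
u: no successors, so □p holds vacuously. ✓
v: successors {s}; p there: s:T. ✓
— 2 worlds.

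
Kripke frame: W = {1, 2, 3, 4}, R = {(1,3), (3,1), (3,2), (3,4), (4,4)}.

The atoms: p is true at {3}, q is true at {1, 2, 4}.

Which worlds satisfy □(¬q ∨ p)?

1: successors {3}; ¬q ∨ p there: 3:T. ✓
2: no successors, so □(¬q ∨ p) holds vacuously. ✓
3: successors {1, 2, 4}; ¬q ∨ p there: 1:F, 2:F, 4:F. ✗
4: successors {4}; ¬q ∨ p there: 4:F. ✗

{1, 2}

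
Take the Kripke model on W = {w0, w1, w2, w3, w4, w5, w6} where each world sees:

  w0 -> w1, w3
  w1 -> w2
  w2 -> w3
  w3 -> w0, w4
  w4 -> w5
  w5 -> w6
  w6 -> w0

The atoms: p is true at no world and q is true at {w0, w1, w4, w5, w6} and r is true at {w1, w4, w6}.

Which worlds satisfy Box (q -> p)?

{w1, w2}

w0: successors {w1, w3}; q -> p there: w1:F, w3:T. ✗
w1: successors {w2}; q -> p there: w2:T. ✓
w2: successors {w3}; q -> p there: w3:T. ✓
w3: successors {w0, w4}; q -> p there: w0:F, w4:F. ✗
w4: successors {w5}; q -> p there: w5:F. ✗
w5: successors {w6}; q -> p there: w6:F. ✗
w6: successors {w0}; q -> p there: w0:F. ✗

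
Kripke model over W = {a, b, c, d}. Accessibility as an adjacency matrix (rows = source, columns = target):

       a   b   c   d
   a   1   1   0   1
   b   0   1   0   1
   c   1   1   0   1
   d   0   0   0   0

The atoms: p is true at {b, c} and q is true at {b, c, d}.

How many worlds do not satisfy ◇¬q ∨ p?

a: ◇¬q is T, p is F. ✓
b: ◇¬q is F, p is T. ✓
c: ◇¬q is T, p is T. ✓
d: ◇¬q is F, p is F. ✗
Satisfying worlds: {a, b, c}.
So ◇¬q ∨ p fails at the other 1 world.

1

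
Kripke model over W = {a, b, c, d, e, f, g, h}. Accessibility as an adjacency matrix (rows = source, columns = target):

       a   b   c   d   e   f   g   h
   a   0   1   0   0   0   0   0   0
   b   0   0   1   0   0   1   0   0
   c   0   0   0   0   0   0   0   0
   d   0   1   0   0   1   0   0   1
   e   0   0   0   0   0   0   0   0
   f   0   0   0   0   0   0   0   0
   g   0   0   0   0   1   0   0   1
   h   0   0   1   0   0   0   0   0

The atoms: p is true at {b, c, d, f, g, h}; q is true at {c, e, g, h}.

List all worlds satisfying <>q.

a: successors {b}; q there: b:F. ✗
b: successors {c, f}; q there: c:T, f:F. ✓
c: no successors, so <>q fails. ✗
d: successors {b, e, h}; q there: b:F, e:T, h:T. ✓
e: no successors, so <>q fails. ✗
f: no successors, so <>q fails. ✗
g: successors {e, h}; q there: e:T, h:T. ✓
h: successors {c}; q there: c:T. ✓

{b, d, g, h}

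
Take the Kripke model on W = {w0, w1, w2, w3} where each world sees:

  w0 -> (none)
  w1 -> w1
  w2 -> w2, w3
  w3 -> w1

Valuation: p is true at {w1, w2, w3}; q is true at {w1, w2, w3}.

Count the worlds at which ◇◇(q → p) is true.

w0: no successors, so ◇◇(q → p) fails. ✗
w1: successors {w1}; ◇(q → p) there: w1:T. ✓
w2: successors {w2, w3}; ◇(q → p) there: w2:T, w3:T. ✓
w3: successors {w1}; ◇(q → p) there: w1:T. ✓
Satisfying worlds: {w1, w2, w3}.

3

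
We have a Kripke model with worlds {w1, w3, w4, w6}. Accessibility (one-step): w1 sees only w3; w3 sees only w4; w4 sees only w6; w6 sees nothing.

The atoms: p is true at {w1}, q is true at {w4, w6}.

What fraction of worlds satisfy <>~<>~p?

w1: successors {w3}; ~<>~p there: w3:F. ✗
w3: successors {w4}; ~<>~p there: w4:F. ✗
w4: successors {w6}; ~<>~p there: w6:T. ✓
w6: no successors, so <>~<>~p fails. ✗
That's 1 of 4 worlds, so 1/4.

1/4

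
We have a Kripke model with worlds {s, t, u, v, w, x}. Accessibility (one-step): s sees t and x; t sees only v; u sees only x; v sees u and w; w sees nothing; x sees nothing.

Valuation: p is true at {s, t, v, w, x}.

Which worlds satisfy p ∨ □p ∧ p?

s: p is T, □p ∧ p is T. ✓
t: p is T, □p ∧ p is T. ✓
u: p is F, □p ∧ p is F. ✗
v: p is T, □p ∧ p is F. ✓
w: p is T, □p ∧ p is T. ✓
x: p is T, □p ∧ p is T. ✓

{s, t, v, w, x}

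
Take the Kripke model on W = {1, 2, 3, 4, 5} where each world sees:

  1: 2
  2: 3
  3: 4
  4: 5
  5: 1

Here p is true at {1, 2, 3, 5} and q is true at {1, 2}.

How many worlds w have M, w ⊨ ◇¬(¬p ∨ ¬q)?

1: successors {2}; ¬(¬p ∨ ¬q) there: 2:T. ✓
2: successors {3}; ¬(¬p ∨ ¬q) there: 3:F. ✗
3: successors {4}; ¬(¬p ∨ ¬q) there: 4:F. ✗
4: successors {5}; ¬(¬p ∨ ¬q) there: 5:F. ✗
5: successors {1}; ¬(¬p ∨ ¬q) there: 1:T. ✓
Satisfying worlds: {1, 5}.

2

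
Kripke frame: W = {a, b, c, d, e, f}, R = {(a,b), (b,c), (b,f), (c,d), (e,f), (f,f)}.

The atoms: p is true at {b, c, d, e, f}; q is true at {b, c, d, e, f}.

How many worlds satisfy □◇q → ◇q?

a: □◇q is T, ◇q is T. ✓
b: □◇q is T, ◇q is T. ✓
c: □◇q is F, ◇q is T. ✓
d: □◇q is T, ◇q is F. ✗
e: □◇q is T, ◇q is T. ✓
f: □◇q is T, ◇q is T. ✓
Satisfying worlds: {a, b, c, e, f}.

5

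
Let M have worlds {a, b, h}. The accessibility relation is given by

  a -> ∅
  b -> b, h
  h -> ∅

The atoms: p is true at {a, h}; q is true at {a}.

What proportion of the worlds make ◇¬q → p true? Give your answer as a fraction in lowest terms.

2/3

a: ◇¬q is F, p is T. ✓
b: ◇¬q is T, p is F. ✗
h: ◇¬q is F, p is T. ✓
That's 2 of 3 worlds, so 2/3.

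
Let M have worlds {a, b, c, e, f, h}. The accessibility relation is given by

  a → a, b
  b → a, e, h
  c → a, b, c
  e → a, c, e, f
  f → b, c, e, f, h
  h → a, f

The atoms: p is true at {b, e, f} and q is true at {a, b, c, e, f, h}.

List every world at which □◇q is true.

a: successors {a, b}; ◇q there: a:T, b:T. ✓
b: successors {a, e, h}; ◇q there: a:T, e:T, h:T. ✓
c: successors {a, b, c}; ◇q there: a:T, b:T, c:T. ✓
e: successors {a, c, e, f}; ◇q there: a:T, c:T, e:T, f:T. ✓
f: successors {b, c, e, f, h}; ◇q there: b:T, c:T, e:T, f:T, h:T. ✓
h: successors {a, f}; ◇q there: a:T, f:T. ✓

{a, b, c, e, f, h}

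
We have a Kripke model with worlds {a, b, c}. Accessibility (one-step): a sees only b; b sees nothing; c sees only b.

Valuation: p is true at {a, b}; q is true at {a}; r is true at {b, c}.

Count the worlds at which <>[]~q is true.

2

a: successors {b}; []~q there: b:T. ✓
b: no successors, so <>[]~q fails. ✗
c: successors {b}; []~q there: b:T. ✓
Satisfying worlds: {a, c}.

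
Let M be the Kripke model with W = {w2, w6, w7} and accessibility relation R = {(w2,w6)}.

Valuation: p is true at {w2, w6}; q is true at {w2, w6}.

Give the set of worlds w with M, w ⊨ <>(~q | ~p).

w2: successors {w6}; ~q | ~p there: w6:F. ✗
w6: no successors, so <>(~q | ~p) fails. ✗
w7: no successors, so <>(~q | ~p) fails. ✗

∅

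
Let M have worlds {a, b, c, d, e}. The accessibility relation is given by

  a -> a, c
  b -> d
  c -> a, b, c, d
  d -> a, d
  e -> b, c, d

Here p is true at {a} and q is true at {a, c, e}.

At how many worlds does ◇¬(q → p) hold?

a: successors {a, c}; ¬(q → p) there: a:F, c:T. ✓
b: successors {d}; ¬(q → p) there: d:F. ✗
c: successors {a, b, c, d}; ¬(q → p) there: a:F, b:F, c:T, d:F. ✓
d: successors {a, d}; ¬(q → p) there: a:F, d:F. ✗
e: successors {b, c, d}; ¬(q → p) there: b:F, c:T, d:F. ✓
Satisfying worlds: {a, c, e}.

3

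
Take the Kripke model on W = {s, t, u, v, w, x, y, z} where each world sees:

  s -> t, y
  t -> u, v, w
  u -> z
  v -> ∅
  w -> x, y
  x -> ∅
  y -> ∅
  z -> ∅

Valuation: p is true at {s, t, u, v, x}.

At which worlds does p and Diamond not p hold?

{s, t, u}

s: p is T, Diamond not p is T. ✓
t: p is T, Diamond not p is T. ✓
u: p is T, Diamond not p is T. ✓
v: p is T, Diamond not p is F. ✗
w: p is F, Diamond not p is T. ✗
x: p is T, Diamond not p is F. ✗
y: p is F, Diamond not p is F. ✗
z: p is F, Diamond not p is F. ✗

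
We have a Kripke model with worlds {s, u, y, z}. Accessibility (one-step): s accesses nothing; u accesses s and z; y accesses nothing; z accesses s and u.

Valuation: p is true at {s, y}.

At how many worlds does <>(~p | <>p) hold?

2

s: no successors, so <>(~p | <>p) fails. ✗
u: successors {s, z}; ~p | <>p there: s:F, z:T. ✓
y: no successors, so <>(~p | <>p) fails. ✗
z: successors {s, u}; ~p | <>p there: s:F, u:T. ✓
Satisfying worlds: {u, z}.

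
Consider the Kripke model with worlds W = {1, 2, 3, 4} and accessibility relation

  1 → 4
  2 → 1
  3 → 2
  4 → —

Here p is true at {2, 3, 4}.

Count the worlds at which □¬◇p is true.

3

1: successors {4}; ¬◇p there: 4:T. ✓
2: successors {1}; ¬◇p there: 1:F. ✗
3: successors {2}; ¬◇p there: 2:T. ✓
4: no successors, so □¬◇p holds vacuously. ✓
Satisfying worlds: {1, 3, 4}.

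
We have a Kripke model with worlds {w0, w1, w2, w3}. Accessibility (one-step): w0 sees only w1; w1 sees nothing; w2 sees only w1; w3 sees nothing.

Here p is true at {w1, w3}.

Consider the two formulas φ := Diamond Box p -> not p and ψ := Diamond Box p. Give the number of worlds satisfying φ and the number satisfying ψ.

For Diamond Box p -> not p:
w0: Diamond Box p is T, not p is T. ✓
w1: Diamond Box p is F, not p is F. ✓
w2: Diamond Box p is T, not p is T. ✓
w3: Diamond Box p is F, not p is F. ✓
— 4 worlds.
For Diamond Box p:
w0: successors {w1}; Box p there: w1:T. ✓
w1: no successors, so Diamond Box p fails. ✗
w2: successors {w1}; Box p there: w1:T. ✓
w3: no successors, so Diamond Box p fails. ✗
— 2 worlds.

4 and 2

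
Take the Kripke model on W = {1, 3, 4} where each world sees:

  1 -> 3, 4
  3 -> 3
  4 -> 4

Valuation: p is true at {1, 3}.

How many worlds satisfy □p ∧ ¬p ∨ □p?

1: □p ∧ ¬p is F, □p is F. ✗
3: □p ∧ ¬p is F, □p is T. ✓
4: □p ∧ ¬p is F, □p is F. ✗
Satisfying worlds: {3}.

1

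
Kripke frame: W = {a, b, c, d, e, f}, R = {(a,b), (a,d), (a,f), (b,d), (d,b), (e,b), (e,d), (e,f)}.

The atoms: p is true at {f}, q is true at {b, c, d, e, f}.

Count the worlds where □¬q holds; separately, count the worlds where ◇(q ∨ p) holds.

For □¬q:
a: successors {b, d, f}; ¬q there: b:F, d:F, f:F. ✗
b: successors {d}; ¬q there: d:F. ✗
c: no successors, so □¬q holds vacuously. ✓
d: successors {b}; ¬q there: b:F. ✗
e: successors {b, d, f}; ¬q there: b:F, d:F, f:F. ✗
f: no successors, so □¬q holds vacuously. ✓
— 2 worlds.
For ◇(q ∨ p):
a: successors {b, d, f}; q ∨ p there: b:T, d:T, f:T. ✓
b: successors {d}; q ∨ p there: d:T. ✓
c: no successors, so ◇(q ∨ p) fails. ✗
d: successors {b}; q ∨ p there: b:T. ✓
e: successors {b, d, f}; q ∨ p there: b:T, d:T, f:T. ✓
f: no successors, so ◇(q ∨ p) fails. ✗
— 4 worlds.

2 and 4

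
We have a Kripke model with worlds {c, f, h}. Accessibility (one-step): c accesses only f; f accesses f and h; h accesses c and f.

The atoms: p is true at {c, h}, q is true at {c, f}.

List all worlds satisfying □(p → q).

{c, h}

c: successors {f}; p → q there: f:T. ✓
f: successors {f, h}; p → q there: f:T, h:F. ✗
h: successors {c, f}; p → q there: c:T, f:T. ✓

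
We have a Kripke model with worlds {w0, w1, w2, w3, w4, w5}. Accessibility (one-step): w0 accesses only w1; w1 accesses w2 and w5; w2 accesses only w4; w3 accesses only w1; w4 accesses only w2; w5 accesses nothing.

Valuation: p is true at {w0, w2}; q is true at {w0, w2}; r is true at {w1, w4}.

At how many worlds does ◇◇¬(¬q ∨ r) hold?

w0: successors {w1}; ◇¬(¬q ∨ r) there: w1:T. ✓
w1: successors {w2, w5}; ◇¬(¬q ∨ r) there: w2:F, w5:F. ✗
w2: successors {w4}; ◇¬(¬q ∨ r) there: w4:T. ✓
w3: successors {w1}; ◇¬(¬q ∨ r) there: w1:T. ✓
w4: successors {w2}; ◇¬(¬q ∨ r) there: w2:F. ✗
w5: no successors, so ◇◇¬(¬q ∨ r) fails. ✗
Satisfying worlds: {w0, w2, w3}.

3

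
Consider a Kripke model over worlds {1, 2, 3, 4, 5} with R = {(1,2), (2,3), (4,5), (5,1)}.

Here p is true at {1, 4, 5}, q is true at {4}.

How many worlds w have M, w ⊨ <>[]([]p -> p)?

1: successors {2}; []([]p -> p) there: 2:F. ✗
2: successors {3}; []([]p -> p) there: 3:T. ✓
3: no successors, so <>[]([]p -> p) fails. ✗
4: successors {5}; []([]p -> p) there: 5:T. ✓
5: successors {1}; []([]p -> p) there: 1:T. ✓
Satisfying worlds: {2, 4, 5}.

3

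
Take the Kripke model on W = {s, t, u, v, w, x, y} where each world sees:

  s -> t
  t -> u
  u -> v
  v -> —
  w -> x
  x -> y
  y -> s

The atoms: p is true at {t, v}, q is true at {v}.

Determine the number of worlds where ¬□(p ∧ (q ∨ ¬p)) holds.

s: □(p ∧ (q ∨ ¬p)) is F. ✓
t: □(p ∧ (q ∨ ¬p)) is F. ✓
u: □(p ∧ (q ∨ ¬p)) is T. ✗
v: □(p ∧ (q ∨ ¬p)) is T. ✗
w: □(p ∧ (q ∨ ¬p)) is F. ✓
x: □(p ∧ (q ∨ ¬p)) is F. ✓
y: □(p ∧ (q ∨ ¬p)) is F. ✓
Satisfying worlds: {s, t, w, x, y}.

5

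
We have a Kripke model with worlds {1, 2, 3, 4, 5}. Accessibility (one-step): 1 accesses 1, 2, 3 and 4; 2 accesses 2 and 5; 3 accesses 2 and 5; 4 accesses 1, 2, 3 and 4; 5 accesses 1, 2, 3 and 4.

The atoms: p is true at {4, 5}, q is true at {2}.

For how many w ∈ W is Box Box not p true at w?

1: successors {1, 2, 3, 4}; Box not p there: 1:F, 2:F, 3:F, 4:F. ✗
2: successors {2, 5}; Box not p there: 2:F, 5:F. ✗
3: successors {2, 5}; Box not p there: 2:F, 5:F. ✗
4: successors {1, 2, 3, 4}; Box not p there: 1:F, 2:F, 3:F, 4:F. ✗
5: successors {1, 2, 3, 4}; Box not p there: 1:F, 2:F, 3:F, 4:F. ✗
Satisfying worlds: ∅.

0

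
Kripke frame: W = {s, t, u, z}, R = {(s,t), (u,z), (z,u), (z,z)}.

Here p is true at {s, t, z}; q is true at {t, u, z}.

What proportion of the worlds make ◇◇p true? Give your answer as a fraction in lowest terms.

s: successors {t}; ◇p there: t:F. ✗
t: no successors, so ◇◇p fails. ✗
u: successors {z}; ◇p there: z:T. ✓
z: successors {u, z}; ◇p there: u:T, z:T. ✓
That's 2 of 4 worlds, so 2/4 = 1/2.

1/2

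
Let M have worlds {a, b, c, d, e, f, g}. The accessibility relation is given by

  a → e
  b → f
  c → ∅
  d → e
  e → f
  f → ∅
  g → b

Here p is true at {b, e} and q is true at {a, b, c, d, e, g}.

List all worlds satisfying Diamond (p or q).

{a, d, g}

a: successors {e}; p or q there: e:T. ✓
b: successors {f}; p or q there: f:F. ✗
c: no successors, so Diamond (p or q) fails. ✗
d: successors {e}; p or q there: e:T. ✓
e: successors {f}; p or q there: f:F. ✗
f: no successors, so Diamond (p or q) fails. ✗
g: successors {b}; p or q there: b:T. ✓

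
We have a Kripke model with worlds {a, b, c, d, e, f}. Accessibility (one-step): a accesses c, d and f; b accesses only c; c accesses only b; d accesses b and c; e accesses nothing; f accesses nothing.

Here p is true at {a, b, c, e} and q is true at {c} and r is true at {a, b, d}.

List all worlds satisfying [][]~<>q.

a: successors {c, d, f}; []~<>q there: c:F, d:F, f:T. ✗
b: successors {c}; []~<>q there: c:F. ✗
c: successors {b}; []~<>q there: b:T. ✓
d: successors {b, c}; []~<>q there: b:T, c:F. ✗
e: no successors, so [][]~<>q holds vacuously. ✓
f: no successors, so [][]~<>q holds vacuously. ✓

{c, e, f}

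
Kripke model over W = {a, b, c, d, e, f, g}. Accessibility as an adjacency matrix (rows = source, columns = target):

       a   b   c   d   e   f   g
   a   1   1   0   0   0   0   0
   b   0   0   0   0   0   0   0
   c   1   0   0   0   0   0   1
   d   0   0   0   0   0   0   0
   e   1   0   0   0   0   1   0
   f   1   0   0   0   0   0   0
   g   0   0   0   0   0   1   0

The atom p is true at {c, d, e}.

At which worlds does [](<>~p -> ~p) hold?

a: successors {a, b}; <>~p -> ~p there: a:T, b:T. ✓
b: no successors, so [](<>~p -> ~p) holds vacuously. ✓
c: successors {a, g}; <>~p -> ~p there: a:T, g:T. ✓
d: no successors, so [](<>~p -> ~p) holds vacuously. ✓
e: successors {a, f}; <>~p -> ~p there: a:T, f:T. ✓
f: successors {a}; <>~p -> ~p there: a:T. ✓
g: successors {f}; <>~p -> ~p there: f:T. ✓

{a, b, c, d, e, f, g}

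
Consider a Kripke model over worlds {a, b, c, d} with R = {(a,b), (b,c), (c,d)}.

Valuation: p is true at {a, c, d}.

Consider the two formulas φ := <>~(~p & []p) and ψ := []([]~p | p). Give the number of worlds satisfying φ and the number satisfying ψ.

For <>~(~p & []p):
a: successors {b}; ~(~p & []p) there: b:F. ✗
b: successors {c}; ~(~p & []p) there: c:T. ✓
c: successors {d}; ~(~p & []p) there: d:T. ✓
d: no successors, so <>~(~p & []p) fails. ✗
— 2 worlds.
For []([]~p | p):
a: successors {b}; []~p | p there: b:F. ✗
b: successors {c}; []~p | p there: c:T. ✓
c: successors {d}; []~p | p there: d:T. ✓
d: no successors, so []([]~p | p) holds vacuously. ✓
— 3 worlds.

2 and 3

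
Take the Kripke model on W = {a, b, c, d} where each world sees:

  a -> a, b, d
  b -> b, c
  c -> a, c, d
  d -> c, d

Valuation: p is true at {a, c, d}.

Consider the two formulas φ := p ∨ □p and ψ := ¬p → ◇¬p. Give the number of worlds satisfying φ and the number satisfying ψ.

3 and 4

For p ∨ □p:
a: p is T, □p is F. ✓
b: p is F, □p is F. ✗
c: p is T, □p is T. ✓
d: p is T, □p is T. ✓
— 3 worlds.
For ¬p → ◇¬p:
a: ¬p is F, ◇¬p is T. ✓
b: ¬p is T, ◇¬p is T. ✓
c: ¬p is F, ◇¬p is F. ✓
d: ¬p is F, ◇¬p is F. ✓
— 4 worlds.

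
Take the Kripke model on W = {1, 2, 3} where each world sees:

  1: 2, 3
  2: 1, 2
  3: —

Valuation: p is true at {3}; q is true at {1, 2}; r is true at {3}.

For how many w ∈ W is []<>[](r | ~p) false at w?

1: successors {2, 3}; <>[](r | ~p) there: 2:T, 3:F. ✗
2: successors {1, 2}; <>[](r | ~p) there: 1:T, 2:T. ✓
3: no successors, so []<>[](r | ~p) holds vacuously. ✓
Satisfying worlds: {2, 3}.
So []<>[](r | ~p) fails at the other 1 world.

1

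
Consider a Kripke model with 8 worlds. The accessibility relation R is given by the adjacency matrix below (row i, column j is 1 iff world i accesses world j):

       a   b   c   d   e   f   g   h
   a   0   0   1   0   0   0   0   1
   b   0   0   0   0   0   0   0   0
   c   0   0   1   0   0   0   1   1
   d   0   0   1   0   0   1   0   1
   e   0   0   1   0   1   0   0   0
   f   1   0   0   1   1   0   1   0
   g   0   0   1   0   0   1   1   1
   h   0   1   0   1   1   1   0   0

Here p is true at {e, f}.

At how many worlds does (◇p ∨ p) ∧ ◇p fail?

a: ◇p ∨ p is F, ◇p is F. ✗
b: ◇p ∨ p is F, ◇p is F. ✗
c: ◇p ∨ p is F, ◇p is F. ✗
d: ◇p ∨ p is T, ◇p is T. ✓
e: ◇p ∨ p is T, ◇p is T. ✓
f: ◇p ∨ p is T, ◇p is T. ✓
g: ◇p ∨ p is T, ◇p is T. ✓
h: ◇p ∨ p is T, ◇p is T. ✓
Satisfying worlds: {d, e, f, g, h}.
So (◇p ∨ p) ∧ ◇p fails at the other 3 worlds.

3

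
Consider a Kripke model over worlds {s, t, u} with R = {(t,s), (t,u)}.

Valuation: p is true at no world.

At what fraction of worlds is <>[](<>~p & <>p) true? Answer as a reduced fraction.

s: no successors, so <>[](<>~p & <>p) fails. ✗
t: successors {s, u}; [](<>~p & <>p) there: s:T, u:T. ✓
u: no successors, so <>[](<>~p & <>p) fails. ✗
That's 1 of 3 worlds, so 1/3.

1/3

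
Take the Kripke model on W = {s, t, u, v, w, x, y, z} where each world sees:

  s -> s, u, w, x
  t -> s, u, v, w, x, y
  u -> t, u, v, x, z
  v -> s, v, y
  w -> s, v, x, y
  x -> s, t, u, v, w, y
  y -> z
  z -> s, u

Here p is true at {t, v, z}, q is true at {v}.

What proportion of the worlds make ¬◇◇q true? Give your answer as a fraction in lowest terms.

s: ◇◇q is T. ✗
t: ◇◇q is T. ✗
u: ◇◇q is T. ✗
v: ◇◇q is T. ✗
w: ◇◇q is T. ✗
x: ◇◇q is T. ✗
y: ◇◇q is F. ✓
z: ◇◇q is T. ✗
That's 1 of 8 worlds, so 1/8.

1/8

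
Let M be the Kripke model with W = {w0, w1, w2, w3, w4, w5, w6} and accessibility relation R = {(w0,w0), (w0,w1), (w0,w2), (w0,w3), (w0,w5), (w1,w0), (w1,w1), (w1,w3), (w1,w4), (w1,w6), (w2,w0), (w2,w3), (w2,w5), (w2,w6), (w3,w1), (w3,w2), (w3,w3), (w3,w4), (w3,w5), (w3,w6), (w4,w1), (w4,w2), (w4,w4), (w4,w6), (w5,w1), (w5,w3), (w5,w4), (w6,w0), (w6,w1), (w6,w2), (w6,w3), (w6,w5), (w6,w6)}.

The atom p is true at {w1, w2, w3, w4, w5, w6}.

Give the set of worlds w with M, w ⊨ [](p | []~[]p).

{w3, w4, w5}

w0: successors {w0, w1, w2, w3, w5}; p | []~[]p there: w0:F, w1:T, w2:T, w3:T, w5:T. ✗
w1: successors {w0, w1, w3, w4, w6}; p | []~[]p there: w0:F, w1:T, w3:T, w4:T, w6:T. ✗
w2: successors {w0, w3, w5, w6}; p | []~[]p there: w0:F, w3:T, w5:T, w6:T. ✗
w3: successors {w1, w2, w3, w4, w5, w6}; p | []~[]p there: w1:T, w2:T, w3:T, w4:T, w5:T, w6:T. ✓
w4: successors {w1, w2, w4, w6}; p | []~[]p there: w1:T, w2:T, w4:T, w6:T. ✓
w5: successors {w1, w3, w4}; p | []~[]p there: w1:T, w3:T, w4:T. ✓
w6: successors {w0, w1, w2, w3, w5, w6}; p | []~[]p there: w0:F, w1:T, w2:T, w3:T, w5:T, w6:T. ✗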